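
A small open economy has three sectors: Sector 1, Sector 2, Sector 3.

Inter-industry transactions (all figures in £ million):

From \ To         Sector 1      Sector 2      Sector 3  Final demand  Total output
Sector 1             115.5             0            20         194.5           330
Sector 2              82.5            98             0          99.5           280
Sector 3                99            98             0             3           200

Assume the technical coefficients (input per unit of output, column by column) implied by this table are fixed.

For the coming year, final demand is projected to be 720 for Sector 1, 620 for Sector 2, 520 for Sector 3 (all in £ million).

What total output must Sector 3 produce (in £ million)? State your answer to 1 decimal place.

x_3 = 1430.9

Technical coefficients a_ij = z_ij / X_j:
  a_11 = 115.5/330 = 0.35, a_21 = 82.5/330 = 0.25, a_31 = 99/330 = 0.30
  a_12 = 0/280 = 0.00, a_22 = 98/280 = 0.35, a_32 = 98/280 = 0.35
  a_13 = 20/200 = 0.10, a_23 = 0/200 = 0.00, a_33 = 0/200 = 0.00
I − A =
  [   0.65     0.00    -0.10]
  [  -0.25     0.65     0.00]
  [  -0.30    -0.35     1.00]
Cofactors of I−A, C_ij = (−1)^(i+j)·(minor ij) (rows/columns in the sector order above):
  C_11 = (0.65)(1.00) − (0.00)(-0.35) = 0.6500
  C_12 = −[(-0.25)(1.00) − (0.00)(-0.30)] = 0.2500
  C_13 = (-0.25)(-0.35) − (0.65)(-0.30) = 0.2825
  C_21 = −[(0.00)(1.00) − (-0.10)(-0.35)] = 0.0350
  C_22 = (0.65)(1.00) − (-0.10)(-0.30) = 0.6200
  C_23 = −[(0.65)(-0.35) − (0.00)(-0.30)] = 0.2275
  C_31 = (0.00)(0.00) − (-0.10)(0.65) = 0.0650
  C_32 = −[(0.65)(0.00) − (-0.10)(-0.25)] = 0.0250
  C_33 = (0.65)(0.65) − (0.00)(-0.25) = 0.4225
det(I−A) = Σ_j (I−A)_1j·C_1j = (0.65)(0.6500) + (0.00)(0.2500) + (-0.10)(0.2825) = 0.39425
adj(I−A) = Cᵀ =
  [ 0.6500   0.0350   0.0650]
  [ 0.2500   0.6200   0.0250]
  [ 0.2825   0.2275   0.4225]
(I − A)⁻¹ = adj(I−A) / det(I−A) ≈
  [   1.6487     0.0888     0.1649]
  [   0.6341     1.5726     0.0634]
  [   0.7166     0.5770     1.0717]
x = (I − A)⁻¹ d = adj(I−A)·d / det(I−A), with det(I−A) = 0.39425:
  x_1 = (0.6500·720 + 0.0350·620 + 0.0650·520) / 0.39425 = 523.50 / 0.39425 ≈ 1327.8
  x_2 = (0.2500·720 + 0.6200·620 + 0.0250·520) / 0.39425 = 577.40 / 0.39425 ≈ 1464.6
  x_3 = (0.2825·720 + 0.2275·620 + 0.4225·520) / 0.39425 = 564.15 / 0.39425 ≈ 1430.9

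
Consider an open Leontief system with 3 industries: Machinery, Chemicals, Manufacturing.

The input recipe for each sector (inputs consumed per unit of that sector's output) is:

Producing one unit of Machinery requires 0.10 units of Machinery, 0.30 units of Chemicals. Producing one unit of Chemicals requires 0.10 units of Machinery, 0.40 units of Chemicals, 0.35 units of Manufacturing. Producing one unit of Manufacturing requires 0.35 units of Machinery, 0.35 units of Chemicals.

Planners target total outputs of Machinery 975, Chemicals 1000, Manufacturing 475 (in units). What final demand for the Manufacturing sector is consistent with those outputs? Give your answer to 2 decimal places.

I − A =
  [   0.90    -0.10    -0.35]
  [  -0.30     0.60    -0.35]
  [   0.00    -0.35     1.00]
d = (I − A) x:
  d_1 = (+0.90)·975 + (-0.10)·1000 + (-0.35)·475 = 611.25
  d_2 = (-0.30)·975 + (+0.60)·1000 + (-0.35)·475 = 141.25
  d_3 = (+0.00)·975 + (-0.35)·1000 + (+1.00)·475 = 125.00

d_3 = 125.00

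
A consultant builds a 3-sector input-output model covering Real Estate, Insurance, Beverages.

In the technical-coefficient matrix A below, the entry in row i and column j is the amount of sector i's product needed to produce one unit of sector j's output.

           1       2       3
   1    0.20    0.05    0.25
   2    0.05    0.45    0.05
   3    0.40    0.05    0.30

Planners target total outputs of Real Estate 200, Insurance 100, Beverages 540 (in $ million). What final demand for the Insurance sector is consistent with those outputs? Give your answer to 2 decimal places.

I − A =
  [   0.80    -0.05    -0.25]
  [  -0.05     0.55    -0.05]
  [  -0.40    -0.05     0.70]
d = (I − A) x:
  d_1 = (+0.80)·200 + (-0.05)·100 + (-0.25)·540 = 20.00
  d_2 = (-0.05)·200 + (+0.55)·100 + (-0.05)·540 = 18.00
  d_3 = (-0.40)·200 + (-0.05)·100 + (+0.70)·540 = 293.00

d_2 = 18.00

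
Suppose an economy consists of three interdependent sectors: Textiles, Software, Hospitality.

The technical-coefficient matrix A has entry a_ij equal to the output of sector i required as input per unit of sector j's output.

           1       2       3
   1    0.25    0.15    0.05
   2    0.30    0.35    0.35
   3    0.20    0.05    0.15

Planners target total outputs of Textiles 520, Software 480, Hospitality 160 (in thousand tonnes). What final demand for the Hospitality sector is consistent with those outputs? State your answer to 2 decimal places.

I − A =
  [   0.75    -0.15    -0.05]
  [  -0.30     0.65    -0.35]
  [  -0.20    -0.05     0.85]
d = (I − A) x:
  d_1 = (+0.75)·520 + (-0.15)·480 + (-0.05)·160 = 310.00
  d_2 = (-0.30)·520 + (+0.65)·480 + (-0.35)·160 = 100.00
  d_3 = (-0.20)·520 + (-0.05)·480 + (+0.85)·160 = 8.00

d_3 = 8.00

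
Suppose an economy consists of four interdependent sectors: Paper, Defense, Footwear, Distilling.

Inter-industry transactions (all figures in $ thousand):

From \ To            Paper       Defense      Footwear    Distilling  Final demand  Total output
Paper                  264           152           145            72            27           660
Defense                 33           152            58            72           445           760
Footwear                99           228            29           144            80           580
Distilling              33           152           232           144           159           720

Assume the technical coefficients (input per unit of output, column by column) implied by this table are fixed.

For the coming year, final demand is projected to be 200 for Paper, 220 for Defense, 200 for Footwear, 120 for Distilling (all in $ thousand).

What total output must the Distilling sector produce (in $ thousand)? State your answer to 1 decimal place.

Technical coefficients a_ij = z_ij / X_j:
  a_11 = 264/660 = 0.40, a_21 = 33/660 = 0.05, a_31 = 99/660 = 0.15, a_41 = 33/660 = 0.05
  a_12 = 152/760 = 0.20, a_22 = 152/760 = 0.20, a_32 = 228/760 = 0.30, a_42 = 152/760 = 0.20
  a_13 = 145/580 = 0.25, a_23 = 58/580 = 0.10, a_33 = 29/580 = 0.05, a_43 = 232/580 = 0.40
  a_14 = 72/720 = 0.10, a_24 = 72/720 = 0.10, a_34 = 144/720 = 0.20, a_44 = 144/720 = 0.20
I − A =
  [   0.60    -0.20    -0.25    -0.10]
  [  -0.05     0.80    -0.10    -0.10]
  [  -0.15    -0.30     0.95    -0.20]
  [  -0.05    -0.20    -0.40     0.80]
Compute the cofactors C_ij = (−1)^(i+j)·(3×3 minor ij) of I−A; the adjugate is their transpose:
adj(I−A) = Cᵀ =
  [ 0.48500   0.23700   0.21300   0.14350]
  [ 0.05775   0.36475   0.08475   0.07400]
  [ 0.11650   0.19550   0.35800   0.12850]
  [ 0.10300   0.20375   0.21350   0.39175]
det(I−A) = Σ_j (I−A)_1j·C_1j = (0.60)(0.48500) + (-0.20)(0.05775) + (-0.25)(0.11650) + (-0.10)(0.10300) = 0.240025
(I − A)⁻¹ = adj(I−A) / det(I−A) ≈
  [   2.0206     0.9874     0.8874     0.5979]
  [   0.2406     1.5196     0.3531     0.3083]
  [   0.4854     0.8145     1.4915     0.5354]
  [   0.4291     0.8489     0.8895     1.6321]
x = (I − A)⁻¹ d = adj(I−A)·d / det(I−A), with det(I−A) = 0.240025:
  x_1 = (0.48500·200 + 0.23700·220 + 0.21300·200 + 0.14350·120) / 0.240025 = 208.96 / 0.240025 ≈ 870.6
  x_2 = (0.05775·200 + 0.36475·220 + 0.08475·200 + 0.07400·120) / 0.240025 = 117.625 / 0.240025 ≈ 490.1
  x_3 = (0.11650·200 + 0.19550·220 + 0.35800·200 + 0.12850·120) / 0.240025 = 153.33 / 0.240025 ≈ 638.8
  x_4 = (0.10300·200 + 0.20375·220 + 0.21350·200 + 0.39175·120) / 0.240025 = 155.135 / 0.240025 ≈ 646.3

x_4 = 646.3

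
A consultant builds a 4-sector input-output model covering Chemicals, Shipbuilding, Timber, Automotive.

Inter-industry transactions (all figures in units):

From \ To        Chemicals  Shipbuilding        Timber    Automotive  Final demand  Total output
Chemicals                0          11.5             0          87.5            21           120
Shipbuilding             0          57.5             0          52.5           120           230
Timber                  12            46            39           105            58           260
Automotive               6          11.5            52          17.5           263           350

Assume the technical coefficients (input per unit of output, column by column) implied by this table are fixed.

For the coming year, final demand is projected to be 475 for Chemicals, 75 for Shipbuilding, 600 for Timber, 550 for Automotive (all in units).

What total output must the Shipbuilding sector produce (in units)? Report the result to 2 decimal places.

x_S = 275.10

Technical coefficients a_ij = z_ij / X_j:
  a_CC = 0/120 = 0.00, a_SC = 0/120 = 0.00, a_TC = 12/120 = 0.10, a_AC = 6/120 = 0.05
  a_CS = 11.5/230 = 0.05, a_SS = 57.5/230 = 0.25, a_TS = 46/230 = 0.20, a_AS = 11.5/230 = 0.05
  a_CT = 0/260 = 0.00, a_ST = 0/260 = 0.00, a_TT = 39/260 = 0.15, a_AT = 52/260 = 0.20
  a_CA = 87.5/350 = 0.25, a_SA = 52.5/350 = 0.15, a_TA = 105/350 = 0.30, a_AA = 17.5/350 = 0.05
I − A =
  [   1.00    -0.05     0.00    -0.25]
  [   0.00     0.75     0.00    -0.15]
  [  -0.10    -0.20     0.85    -0.30]
  [  -0.05    -0.05    -0.20     0.95]
Compute the cofactors C_ij = (−1)^(i+j)·(3×3 minor ij) of I−A; the adjugate is their transpose:
adj(I−A) = Cᵀ =
  [ 0.548250   0.058000   0.039000   0.165750]
  [ 0.009375   0.731875   0.030000   0.127500]
  [ 0.083250   0.209250   0.695250   0.274500]
  [ 0.046875   0.085625   0.150000   0.637500]
det(I−A) = Σ_j (I−A)_1j·C_1j = (1.00)(0.548250) + (-0.05)(0.009375) + (0.00)(0.083250) + (-0.25)(0.046875) = 0.5360625
(I − A)⁻¹ = adj(I−A) / det(I−A) ≈
  [   1.0227     0.1082     0.0728     0.3092]
  [   0.0175     1.3653     0.0560     0.2378]
  [   0.1553     0.3903     1.2970     0.5121]
  [   0.0874     0.1597     0.2798     1.1892]
x = (I − A)⁻¹ d = adj(I−A)·d / det(I−A), with det(I−A) = 0.5360625:
  x_C = (0.548250·475 + 0.058000·75 + 0.039000·600 + 0.165750·550) / 0.5360625 = 379.33125 / 0.5360625 ≈ 707.63
  x_S = (0.009375·475 + 0.731875·75 + 0.030000·600 + 0.127500·550) / 0.5360625 = 147.46875 / 0.5360625 ≈ 275.10
  x_T = (0.083250·475 + 0.209250·75 + 0.695250·600 + 0.274500·550) / 0.5360625 = 623.3625 / 0.5360625 ≈ 1162.85
  x_A = (0.046875·475 + 0.085625·75 + 0.150000·600 + 0.637500·550) / 0.5360625 = 469.3125 / 0.5360625 ≈ 875.48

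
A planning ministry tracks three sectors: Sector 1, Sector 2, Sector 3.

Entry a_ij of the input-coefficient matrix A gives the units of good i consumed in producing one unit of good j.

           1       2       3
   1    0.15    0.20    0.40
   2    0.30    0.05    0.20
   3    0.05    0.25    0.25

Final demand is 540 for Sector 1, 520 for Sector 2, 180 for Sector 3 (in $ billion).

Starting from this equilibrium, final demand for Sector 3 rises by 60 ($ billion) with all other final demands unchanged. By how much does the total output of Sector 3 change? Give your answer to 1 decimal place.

I − A =
  [   0.85    -0.20    -0.40]
  [  -0.30     0.95    -0.20]
  [  -0.05    -0.25     0.75]
Cofactors of I−A, C_ij = (−1)^(i+j)·(minor ij) (rows/columns in the sector order above):
  C_11 = (0.95)(0.75) − (-0.20)(-0.25) = 0.6625
  C_12 = −[(-0.30)(0.75) − (-0.20)(-0.05)] = 0.2350
  C_13 = (-0.30)(-0.25) − (0.95)(-0.05) = 0.1225
  C_21 = −[(-0.20)(0.75) − (-0.40)(-0.25)] = 0.2500
  C_22 = (0.85)(0.75) − (-0.40)(-0.05) = 0.6175
  C_23 = −[(0.85)(-0.25) − (-0.20)(-0.05)] = 0.2225
  C_31 = (-0.20)(-0.20) − (-0.40)(0.95) = 0.4200
  C_32 = −[(0.85)(-0.20) − (-0.40)(-0.30)] = 0.2900
  C_33 = (0.85)(0.95) − (-0.20)(-0.30) = 0.7475
det(I−A) = Σ_j (I−A)_1j·C_1j = (0.85)(0.6625) + (-0.20)(0.2350) + (-0.40)(0.1225) = 0.467125
adj(I−A) = Cᵀ =
  [ 0.6625   0.2500   0.4200]
  [ 0.2350   0.6175   0.2900]
  [ 0.1225   0.2225   0.7475]
(I − A)⁻¹ = adj(I−A) / det(I−A) ≈
  [   1.4182     0.5352     0.8991]
  [   0.5031     1.3219     0.6208]
  [   0.2622     0.4763     1.6002]
Δx = (I − A)⁻¹ Δd with Δd having +60 in the Sector 3 component and 0 elsewhere.
So Δx_3 = L_33 · (+60), where L_33 = adj(I−A)_33 / det(I−A) = 0.7475 / 0.467125.
Δx_3 = 0.7475 × (+60) / 0.467125 = 44.85 / 0.467125 ≈ 96.0.

Δx_3 = 96.0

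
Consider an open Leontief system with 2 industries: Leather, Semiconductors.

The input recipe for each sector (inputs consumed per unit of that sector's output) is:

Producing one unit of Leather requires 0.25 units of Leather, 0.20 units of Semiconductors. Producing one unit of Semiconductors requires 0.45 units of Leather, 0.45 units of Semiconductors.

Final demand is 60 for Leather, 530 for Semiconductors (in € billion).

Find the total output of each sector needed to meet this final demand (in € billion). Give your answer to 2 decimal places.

x_1 = 841.86, x_2 = 1269.77

I − A =
  [   0.75    -0.45]
  [  -0.20     0.55]
det(I−A) = (0.75)(0.55) − (-0.45)(-0.20) = 0.3225
adj(I−A) = [[0.55, 0.45], [0.20, 0.75]]
(I − A)⁻¹ = adj(I−A) / det(I−A) ≈
  [   1.7054     1.3953]
  [   0.6202     2.3256]
x = (I − A)⁻¹ d = adj(I−A)·d / det(I−A), with det(I−A) = 0.3225:
  x_1 = (0.55·60 + 0.45·530) / 0.3225 = 271.50 / 0.3225 ≈ 841.86
  x_2 = (0.20·60 + 0.75·530) / 0.3225 = 409.50 / 0.3225 ≈ 1269.77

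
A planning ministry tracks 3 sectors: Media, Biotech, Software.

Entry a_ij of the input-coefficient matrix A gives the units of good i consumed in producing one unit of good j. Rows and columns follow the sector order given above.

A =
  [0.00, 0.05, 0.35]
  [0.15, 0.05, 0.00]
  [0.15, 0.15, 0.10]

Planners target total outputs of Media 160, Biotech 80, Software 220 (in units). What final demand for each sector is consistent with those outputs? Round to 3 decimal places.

d_1 = 79.000, d_2 = 52.000, d_3 = 162.000

I − A =
  [   1.00    -0.05    -0.35]
  [  -0.15     0.95     0.00]
  [  -0.15    -0.15     0.90]
d = (I − A) x:
  d_1 = (+1.00)·160 + (-0.05)·80 + (-0.35)·220 = 79.000
  d_2 = (-0.15)·160 + (+0.95)·80 + (+0.00)·220 = 52.000
  d_3 = (-0.15)·160 + (-0.15)·80 + (+0.90)·220 = 162.000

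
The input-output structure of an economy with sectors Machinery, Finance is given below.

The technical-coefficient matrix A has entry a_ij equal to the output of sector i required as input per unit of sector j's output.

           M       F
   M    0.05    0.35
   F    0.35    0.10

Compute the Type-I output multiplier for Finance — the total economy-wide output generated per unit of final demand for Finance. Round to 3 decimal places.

m_F = 1.775

I − A =
  [   0.95    -0.35]
  [  -0.35     0.90]
det(I−A) = (0.95)(0.90) − (-0.35)(-0.35) = 0.7325
adj(I−A) = [[0.90, 0.35], [0.35, 0.95]]
(I − A)⁻¹ = adj(I−A) / det(I−A) ≈
  [   1.2287     0.4778]
  [   0.4778     1.2969]
The output multiplier for sector j is the column-j sum of the Leontief inverse (I − A)⁻¹ = adj(I−A) / det(I−A).
Column F of adj(I−A): (0.35, 0.95); det(I−A) = 0.7325.
m_F = (0.35 + 0.95) / 0.7325 = 1.30 / 0.7325 ≈ 1.775.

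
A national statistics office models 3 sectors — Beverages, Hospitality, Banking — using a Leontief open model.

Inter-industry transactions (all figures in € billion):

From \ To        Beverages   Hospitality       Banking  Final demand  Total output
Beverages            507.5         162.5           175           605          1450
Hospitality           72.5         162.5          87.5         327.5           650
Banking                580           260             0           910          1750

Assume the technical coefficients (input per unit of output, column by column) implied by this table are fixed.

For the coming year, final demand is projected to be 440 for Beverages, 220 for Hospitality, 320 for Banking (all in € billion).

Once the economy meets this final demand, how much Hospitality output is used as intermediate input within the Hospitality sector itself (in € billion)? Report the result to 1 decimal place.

Technical coefficients a_ij = z_ij / X_j:
  a_11 = 507.5/1450 = 0.35, a_21 = 72.5/1450 = 0.05, a_31 = 580/1450 = 0.40
  a_12 = 162.5/650 = 0.25, a_22 = 162.5/650 = 0.25, a_32 = 260/650 = 0.40
  a_13 = 175/1750 = 0.10, a_23 = 87.5/1750 = 0.05, a_33 = 0/1750 = 0.00
I − A =
  [   0.65    -0.25    -0.10]
  [  -0.05     0.75    -0.05]
  [  -0.40    -0.40     1.00]
Cofactors of I−A, C_ij = (−1)^(i+j)·(minor ij) (rows/columns in the sector order above):
  C_11 = (0.75)(1.00) − (-0.05)(-0.40) = 0.7300
  C_12 = −[(-0.05)(1.00) − (-0.05)(-0.40)] = 0.0700
  C_13 = (-0.05)(-0.40) − (0.75)(-0.40) = 0.3200
  C_21 = −[(-0.25)(1.00) − (-0.10)(-0.40)] = 0.2900
  C_22 = (0.65)(1.00) − (-0.10)(-0.40) = 0.6100
  C_23 = −[(0.65)(-0.40) − (-0.25)(-0.40)] = 0.3600
  C_31 = (-0.25)(-0.05) − (-0.10)(0.75) = 0.0875
  C_32 = −[(0.65)(-0.05) − (-0.10)(-0.05)] = 0.0375
  C_33 = (0.65)(0.75) − (-0.25)(-0.05) = 0.4750
det(I−A) = Σ_j (I−A)_1j·C_1j = (0.65)(0.7300) + (-0.25)(0.0700) + (-0.10)(0.3200) = 0.4250
adj(I−A) = Cᵀ =
  [ 0.7300   0.2900   0.0875]
  [ 0.0700   0.6100   0.0375]
  [ 0.3200   0.3600   0.4750]
(I − A)⁻¹ = adj(I−A) / det(I−A) ≈
  [   1.7176     0.6824     0.2059]
  [   0.1647     1.4353     0.0882]
  [   0.7529     0.8471     1.1176]
First solve x = (I − A)⁻¹ d = adj(I−A)·d / det(I−A); in particular x_2 = (0.0700·440 + 0.6100·220 + 0.0375·320) / 0.4250 = 177.00 / 0.4250 ≈ 416.471.
Intermediate flow from 2 to 2: z_22 = a_22 · x_2 = 0.25 × 177.00 / 0.4250 = 44.25 / 0.4250 ≈ 104.1.

z_22 = 104.1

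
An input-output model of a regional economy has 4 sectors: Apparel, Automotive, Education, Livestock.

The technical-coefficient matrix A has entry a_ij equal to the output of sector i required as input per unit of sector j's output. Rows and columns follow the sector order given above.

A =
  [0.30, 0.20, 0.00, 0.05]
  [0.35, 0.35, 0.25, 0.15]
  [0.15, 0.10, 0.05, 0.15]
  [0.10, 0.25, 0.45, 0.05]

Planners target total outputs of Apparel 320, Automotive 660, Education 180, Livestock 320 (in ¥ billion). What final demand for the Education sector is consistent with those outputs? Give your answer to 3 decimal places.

I − A =
  [   0.70    -0.20     0.00    -0.05]
  [  -0.35     0.65    -0.25    -0.15]
  [  -0.15    -0.10     0.95    -0.15]
  [  -0.10    -0.25    -0.45     0.95]
d = (I − A) x:
  d_1 = (+0.70)·320 + (-0.20)·660 + (+0.00)·180 + (-0.05)·320 = 76.000
  d_2 = (-0.35)·320 + (+0.65)·660 + (-0.25)·180 + (-0.15)·320 = 224.000
  d_3 = (-0.15)·320 + (-0.10)·660 + (+0.95)·180 + (-0.15)·320 = 9.000
  d_4 = (-0.10)·320 + (-0.25)·660 + (-0.45)·180 + (+0.95)·320 = 26.000

d_3 = 9.000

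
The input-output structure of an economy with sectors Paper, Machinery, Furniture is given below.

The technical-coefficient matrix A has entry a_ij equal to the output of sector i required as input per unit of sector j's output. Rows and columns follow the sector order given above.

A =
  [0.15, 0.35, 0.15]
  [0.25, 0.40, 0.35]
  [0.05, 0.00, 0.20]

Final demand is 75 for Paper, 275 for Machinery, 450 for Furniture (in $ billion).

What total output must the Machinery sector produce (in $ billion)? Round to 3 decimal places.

x_2 = 1075.220

I − A =
  [   0.85    -0.35    -0.15]
  [  -0.25     0.60    -0.35]
  [  -0.05     0.00     0.80]
Cofactors of I−A, C_ij = (−1)^(i+j)·(minor ij) (rows/columns in the sector order above):
  C_11 = (0.60)(0.80) − (-0.35)(0.00) = 0.4800
  C_12 = −[(-0.25)(0.80) − (-0.35)(-0.05)] = 0.2175
  C_13 = (-0.25)(0.00) − (0.60)(-0.05) = 0.0300
  C_21 = −[(-0.35)(0.80) − (-0.15)(0.00)] = 0.2800
  C_22 = (0.85)(0.80) − (-0.15)(-0.05) = 0.6725
  C_23 = −[(0.85)(0.00) − (-0.35)(-0.05)] = 0.0175
  C_31 = (-0.35)(-0.35) − (-0.15)(0.60) = 0.2125
  C_32 = −[(0.85)(-0.35) − (-0.15)(-0.25)] = 0.3350
  C_33 = (0.85)(0.60) − (-0.35)(-0.25) = 0.4225
det(I−A) = Σ_j (I−A)_1j·C_1j = (0.85)(0.4800) + (-0.35)(0.2175) + (-0.15)(0.0300) = 0.327375
adj(I−A) = Cᵀ =
  [ 0.4800   0.2800   0.2125]
  [ 0.2175   0.6725   0.3350]
  [ 0.0300   0.0175   0.4225]
(I − A)⁻¹ = adj(I−A) / det(I−A) ≈
  [   1.4662     0.8553     0.6491]
  [   0.6644     2.0542     1.0233]
  [   0.0916     0.0535     1.2906]
x = (I − A)⁻¹ d = adj(I−A)·d / det(I−A), with det(I−A) = 0.327375:
  x_1 = (0.4800·75 + 0.2800·275 + 0.2125·450) / 0.327375 = 208.625 / 0.327375 ≈ 637.266
  x_2 = (0.2175·75 + 0.6725·275 + 0.3350·450) / 0.327375 = 352.00 / 0.327375 ≈ 1075.220
  x_3 = (0.0300·75 + 0.0175·275 + 0.4225·450) / 0.327375 = 197.1875 / 0.327375 ≈ 602.329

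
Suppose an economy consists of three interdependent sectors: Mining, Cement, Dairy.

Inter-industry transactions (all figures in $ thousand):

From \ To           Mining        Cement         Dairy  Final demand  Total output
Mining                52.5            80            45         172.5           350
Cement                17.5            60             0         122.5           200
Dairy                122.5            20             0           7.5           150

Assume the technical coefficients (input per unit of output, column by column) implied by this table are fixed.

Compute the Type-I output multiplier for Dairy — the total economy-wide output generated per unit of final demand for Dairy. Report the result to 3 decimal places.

Technical coefficients a_ij = z_ij / X_j:
  a_11 = 52.5/350 = 0.15, a_21 = 17.5/350 = 0.05, a_31 = 122.5/350 = 0.35
  a_12 = 80/200 = 0.40, a_22 = 60/200 = 0.30, a_32 = 20/200 = 0.10
  a_13 = 45/150 = 0.30, a_23 = 0/150 = 0.00, a_33 = 0/150 = 0.00
I − A =
  [   0.85    -0.40    -0.30]
  [  -0.05     0.70     0.00]
  [  -0.35    -0.10     1.00]
Cofactors of I−A, C_ij = (−1)^(i+j)·(minor ij) (rows/columns in the sector order above):
  C_11 = (0.70)(1.00) − (0.00)(-0.10) = 0.7000
  C_12 = −[(-0.05)(1.00) − (0.00)(-0.35)] = 0.0500
  C_13 = (-0.05)(-0.10) − (0.70)(-0.35) = 0.2500
  C_21 = −[(-0.40)(1.00) − (-0.30)(-0.10)] = 0.4300
  C_22 = (0.85)(1.00) − (-0.30)(-0.35) = 0.7450
  C_23 = −[(0.85)(-0.10) − (-0.40)(-0.35)] = 0.2250
  C_31 = (-0.40)(0.00) − (-0.30)(0.70) = 0.2100
  C_32 = −[(0.85)(0.00) − (-0.30)(-0.05)] = 0.0150
  C_33 = (0.85)(0.70) − (-0.40)(-0.05) = 0.5750
det(I−A) = Σ_j (I−A)_1j·C_1j = (0.85)(0.7000) + (-0.40)(0.0500) + (-0.30)(0.2500) = 0.5000
adj(I−A) = Cᵀ =
  [ 0.7000   0.4300   0.2100]
  [ 0.0500   0.7450   0.0150]
  [ 0.2500   0.2250   0.5750]
(I − A)⁻¹ = adj(I−A) / det(I−A) ≈
  [   1.4000     0.8600     0.4200]
  [   0.1000     1.4900     0.0300]
  [   0.5000     0.4500     1.1500]
The output multiplier for sector j is the column-j sum of the Leontief inverse (I − A)⁻¹ = adj(I−A) / det(I−A).
Column 3 of adj(I−A): (0.2100, 0.0150, 0.5750); det(I−A) = 0.5000.
m_3 = (0.2100 + 0.0150 + 0.5750) / 0.5000 = 0.80 / 0.5000 = 1.600.

m_3 = 1.600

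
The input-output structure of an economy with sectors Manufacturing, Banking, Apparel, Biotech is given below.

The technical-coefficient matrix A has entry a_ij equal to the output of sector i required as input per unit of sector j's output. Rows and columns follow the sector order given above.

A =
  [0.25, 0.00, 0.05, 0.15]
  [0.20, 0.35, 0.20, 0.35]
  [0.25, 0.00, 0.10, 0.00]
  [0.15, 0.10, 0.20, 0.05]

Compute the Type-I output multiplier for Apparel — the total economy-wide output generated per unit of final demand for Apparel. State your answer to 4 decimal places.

I − A =
  [   0.75     0.00    -0.05    -0.15]
  [  -0.20     0.65    -0.20    -0.35]
  [  -0.25     0.00     0.90     0.00]
  [  -0.15    -0.10    -0.20     0.95]
Compute the cofactors C_ij = (−1)^(i+j)·(3×3 minor ij) of I−A; the adjugate is their transpose:
adj(I−A) = Cᵀ =
  [ 0.524250   0.013500   0.051625   0.087750]
  [ 0.283250   0.601625   0.208625   0.266375]
  [ 0.145625   0.003750   0.419250   0.024375]
  [ 0.143250   0.066250   0.118375   0.430625]
det(I−A) = Σ_j (I−A)_1j·C_1j = (0.75)(0.524250) + (0.00)(0.283250) + (-0.05)(0.145625) + (-0.15)(0.143250) = 0.36441875
(I − A)⁻¹ = adj(I−A) / det(I−A) ≈
  [   1.43859     0.03705     0.14166     0.24079]
  [   0.77727     1.65092     0.57249     0.73096]
  [   0.39961     0.01029     1.15046     0.06689]
  [   0.39309     0.18180     0.32483     1.18168]
The output multiplier for sector j is the column-j sum of the Leontief inverse (I − A)⁻¹ = adj(I−A) / det(I−A).
Column 3 of adj(I−A): (0.051625, 0.208625, 0.419250, 0.118375); det(I−A) = 0.36441875.
m_3 = (0.051625 + 0.208625 + 0.419250 + 0.118375) / 0.36441875 = 0.797875 / 0.36441875 ≈ 2.1894.

m_3 = 2.1894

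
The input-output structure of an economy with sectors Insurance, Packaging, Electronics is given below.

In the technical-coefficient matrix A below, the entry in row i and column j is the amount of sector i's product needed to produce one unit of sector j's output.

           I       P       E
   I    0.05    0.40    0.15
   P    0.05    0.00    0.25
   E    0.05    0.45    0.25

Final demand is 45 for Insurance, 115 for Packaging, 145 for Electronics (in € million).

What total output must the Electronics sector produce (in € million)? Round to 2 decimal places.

x_E = 329.84

I − A =
  [   0.95    -0.40    -0.15]
  [  -0.05     1.00    -0.25]
  [  -0.05    -0.45     0.75]
Cofactors of I−A, C_ij = (−1)^(i+j)·(minor ij) (rows/columns in the sector order above):
  C_11 = (1.00)(0.75) − (-0.25)(-0.45) = 0.6375
  C_12 = −[(-0.05)(0.75) − (-0.25)(-0.05)] = 0.0500
  C_13 = (-0.05)(-0.45) − (1.00)(-0.05) = 0.0725
  C_21 = −[(-0.40)(0.75) − (-0.15)(-0.45)] = 0.3675
  C_22 = (0.95)(0.75) − (-0.15)(-0.05) = 0.7050
  C_23 = −[(0.95)(-0.45) − (-0.40)(-0.05)] = 0.4475
  C_31 = (-0.40)(-0.25) − (-0.15)(1.00) = 0.2500
  C_32 = −[(0.95)(-0.25) − (-0.15)(-0.05)] = 0.2450
  C_33 = (0.95)(1.00) − (-0.40)(-0.05) = 0.9300
det(I−A) = Σ_j (I−A)_1j·C_1j = (0.95)(0.6375) + (-0.40)(0.0500) + (-0.15)(0.0725) = 0.57475
adj(I−A) = Cᵀ =
  [ 0.6375   0.3675   0.2500]
  [ 0.0500   0.7050   0.2450]
  [ 0.0725   0.4475   0.9300]
(I − A)⁻¹ = adj(I−A) / det(I−A) ≈
  [   1.1092     0.6394     0.4350]
  [   0.0870     1.2266     0.4263]
  [   0.1261     0.7786     1.6181]
x = (I − A)⁻¹ d = adj(I−A)·d / det(I−A), with det(I−A) = 0.57475:
  x_I = (0.6375·45 + 0.3675·115 + 0.2500·145) / 0.57475 = 107.20 / 0.57475 ≈ 186.52
  x_P = (0.0500·45 + 0.7050·115 + 0.2450·145) / 0.57475 = 118.85 / 0.57475 ≈ 206.79
  x_E = (0.0725·45 + 0.4475·115 + 0.9300·145) / 0.57475 = 189.575 / 0.57475 ≈ 329.84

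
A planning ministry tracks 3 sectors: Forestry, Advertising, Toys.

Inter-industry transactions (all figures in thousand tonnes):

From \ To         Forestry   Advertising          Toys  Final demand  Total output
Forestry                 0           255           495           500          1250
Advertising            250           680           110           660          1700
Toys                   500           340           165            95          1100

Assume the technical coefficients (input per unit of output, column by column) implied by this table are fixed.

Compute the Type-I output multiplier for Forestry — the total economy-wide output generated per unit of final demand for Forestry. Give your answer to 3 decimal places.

Technical coefficients a_ij = z_ij / X_j:
  a_FF = 0/1250 = 0.00, a_AF = 250/1250 = 0.20, a_TF = 500/1250 = 0.40
  a_FA = 255/1700 = 0.15, a_AA = 680/1700 = 0.40, a_TA = 340/1700 = 0.20
  a_FT = 495/1100 = 0.45, a_AT = 110/1100 = 0.10, a_TT = 165/1100 = 0.15
I − A =
  [   1.00    -0.15    -0.45]
  [  -0.20     0.60    -0.10]
  [  -0.40    -0.20     0.85]
Cofactors of I−A, C_ij = (−1)^(i+j)·(minor ij) (rows/columns in the sector order above):
  C_11 = (0.60)(0.85) − (-0.10)(-0.20) = 0.4900
  C_12 = −[(-0.20)(0.85) − (-0.10)(-0.40)] = 0.2100
  C_13 = (-0.20)(-0.20) − (0.60)(-0.40) = 0.2800
  C_21 = −[(-0.15)(0.85) − (-0.45)(-0.20)] = 0.2175
  C_22 = (1.00)(0.85) − (-0.45)(-0.40) = 0.6700
  C_23 = −[(1.00)(-0.20) − (-0.15)(-0.40)] = 0.2600
  C_31 = (-0.15)(-0.10) − (-0.45)(0.60) = 0.2850
  C_32 = −[(1.00)(-0.10) − (-0.45)(-0.20)] = 0.1900
  C_33 = (1.00)(0.60) − (-0.15)(-0.20) = 0.5700
det(I−A) = Σ_j (I−A)_1j·C_1j = (1.00)(0.4900) + (-0.15)(0.2100) + (-0.45)(0.2800) = 0.3325
adj(I−A) = Cᵀ =
  [ 0.4900   0.2175   0.2850]
  [ 0.2100   0.6700   0.1900]
  [ 0.2800   0.2600   0.5700]
(I − A)⁻¹ = adj(I−A) / det(I−A) ≈
  [   1.4737     0.6541     0.8571]
  [   0.6316     2.0150     0.5714]
  [   0.8421     0.7820     1.7143]
The output multiplier for sector j is the column-j sum of the Leontief inverse (I − A)⁻¹ = adj(I−A) / det(I−A).
Column F of adj(I−A): (0.4900, 0.2100, 0.2800); det(I−A) = 0.3325.
m_F = (0.4900 + 0.2100 + 0.2800) / 0.3325 = 0.98 / 0.3325 ≈ 2.947.

m_F = 2.947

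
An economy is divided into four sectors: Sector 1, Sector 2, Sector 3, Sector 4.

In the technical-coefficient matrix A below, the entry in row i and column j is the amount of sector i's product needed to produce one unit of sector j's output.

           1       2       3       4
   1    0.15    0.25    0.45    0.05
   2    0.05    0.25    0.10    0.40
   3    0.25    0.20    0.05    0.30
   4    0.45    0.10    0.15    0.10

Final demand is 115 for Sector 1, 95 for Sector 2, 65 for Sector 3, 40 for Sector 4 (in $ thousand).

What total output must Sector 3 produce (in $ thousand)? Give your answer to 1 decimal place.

x_3 = 435.5

I − A =
  [   0.85    -0.25    -0.45    -0.05]
  [  -0.05     0.75    -0.10    -0.40]
  [  -0.25    -0.20     0.95    -0.30]
  [  -0.45    -0.10    -0.15     0.90]
Compute the cofactors C_ij = (−1)^(i+j)·(3×3 minor ij) of I−A; the adjugate is their transpose:
adj(I−A) = Cᵀ =
  [ 0.536500   0.303250   0.329375   0.274375]
  [ 0.262500   0.503250   0.226875   0.313875]
  [ 0.306500   0.265250   0.466375   0.290375]
  [ 0.348500   0.251750   0.267625   0.481625]
det(I−A) = Σ_j (I−A)_1j·C_1j = (0.85)(0.536500) + (-0.25)(0.262500) + (-0.45)(0.306500) + (-0.05)(0.348500) = 0.23505
(I − A)⁻¹ = adj(I−A) / det(I−A) ≈
  [   2.2825     1.2902     1.4013     1.1673]
  [   1.1168     2.1410     0.9652     1.3354]
  [   1.3040     1.1285     1.9842     1.2354]
  [   1.4827     1.0710     1.1386     2.0490]
x = (I − A)⁻¹ d = adj(I−A)·d / det(I−A), with det(I−A) = 0.23505:
  x_1 = (0.536500·115 + 0.303250·95 + 0.329375·65 + 0.274375·40) / 0.23505 = 122.890625 / 0.23505 ≈ 522.8
  x_2 = (0.262500·115 + 0.503250·95 + 0.226875·65 + 0.313875·40) / 0.23505 = 105.298125 / 0.23505 ≈ 448.0
  x_3 = (0.306500·115 + 0.265250·95 + 0.466375·65 + 0.290375·40) / 0.23505 = 102.375625 / 0.23505 ≈ 435.5
  x_4 = (0.348500·115 + 0.251750·95 + 0.267625·65 + 0.481625·40) / 0.23505 = 100.654375 / 0.23505 ≈ 428.2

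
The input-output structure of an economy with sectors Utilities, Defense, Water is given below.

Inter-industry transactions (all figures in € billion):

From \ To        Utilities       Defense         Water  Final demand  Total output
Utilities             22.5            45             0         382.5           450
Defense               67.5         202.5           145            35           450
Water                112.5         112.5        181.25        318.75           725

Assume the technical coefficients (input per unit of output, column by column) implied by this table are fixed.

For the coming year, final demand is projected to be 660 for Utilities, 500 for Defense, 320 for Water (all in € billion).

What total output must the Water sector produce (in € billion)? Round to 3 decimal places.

x_W = 1246.933

Technical coefficients a_ij = z_ij / X_j:
  a_UU = 22.5/450 = 0.05, a_DU = 67.5/450 = 0.15, a_WU = 112.5/450 = 0.25
  a_UD = 45/450 = 0.10, a_DD = 202.5/450 = 0.45, a_WD = 112.5/450 = 0.25
  a_UW = 0/725 = 0.00, a_DW = 145/725 = 0.20, a_WW = 181.25/725 = 0.25
I − A =
  [   0.95    -0.10     0.00]
  [  -0.15     0.55    -0.20]
  [  -0.25    -0.25     0.75]
Cofactors of I−A, C_ij = (−1)^(i+j)·(minor ij) (rows/columns in the sector order above):
  C_11 = (0.55)(0.75) − (-0.20)(-0.25) = 0.3625
  C_12 = −[(-0.15)(0.75) − (-0.20)(-0.25)] = 0.1625
  C_13 = (-0.15)(-0.25) − (0.55)(-0.25) = 0.1750
  C_21 = −[(-0.10)(0.75) − (0.00)(-0.25)] = 0.0750
  C_22 = (0.95)(0.75) − (0.00)(-0.25) = 0.7125
  C_23 = −[(0.95)(-0.25) − (-0.10)(-0.25)] = 0.2625
  C_31 = (-0.10)(-0.20) − (0.00)(0.55) = 0.0200
  C_32 = −[(0.95)(-0.20) − (0.00)(-0.15)] = 0.1900
  C_33 = (0.95)(0.55) − (-0.10)(-0.15) = 0.5075
det(I−A) = Σ_j (I−A)_1j·C_1j = (0.95)(0.3625) + (-0.10)(0.1625) + (0.00)(0.1750) = 0.328125
adj(I−A) = Cᵀ =
  [ 0.3625   0.0750   0.0200]
  [ 0.1625   0.7125   0.1900]
  [ 0.1750   0.2625   0.5075]
(I − A)⁻¹ = adj(I−A) / det(I−A) ≈
  [   1.1048     0.2286     0.0610]
  [   0.4952     2.1714     0.5790]
  [   0.5333     0.8000     1.5467]
x = (I − A)⁻¹ d = adj(I−A)·d / det(I−A), with det(I−A) = 0.328125:
  x_U = (0.3625·660 + 0.0750·500 + 0.0200·320) / 0.328125 = 283.15 / 0.328125 ≈ 862.933
  x_D = (0.1625·660 + 0.7125·500 + 0.1900·320) / 0.328125 = 524.30 / 0.328125 ≈ 1597.867
  x_W = (0.1750·660 + 0.2625·500 + 0.5075·320) / 0.328125 = 409.15 / 0.328125 ≈ 1246.933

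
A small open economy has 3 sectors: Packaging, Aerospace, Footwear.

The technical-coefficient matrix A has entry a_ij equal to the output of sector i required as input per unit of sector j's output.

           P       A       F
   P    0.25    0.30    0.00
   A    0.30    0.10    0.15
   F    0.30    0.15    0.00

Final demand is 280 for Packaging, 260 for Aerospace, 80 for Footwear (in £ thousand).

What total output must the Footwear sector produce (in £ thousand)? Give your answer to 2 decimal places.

I − A =
  [   0.75    -0.30     0.00]
  [  -0.30     0.90    -0.15]
  [  -0.30    -0.15     1.00]
Cofactors of I−A, C_ij = (−1)^(i+j)·(minor ij) (rows/columns in the sector order above):
  C_11 = (0.90)(1.00) − (-0.15)(-0.15) = 0.8775
  C_12 = −[(-0.30)(1.00) − (-0.15)(-0.30)] = 0.3450
  C_13 = (-0.30)(-0.15) − (0.90)(-0.30) = 0.3150
  C_21 = −[(-0.30)(1.00) − (0.00)(-0.15)] = 0.3000
  C_22 = (0.75)(1.00) − (0.00)(-0.30) = 0.7500
  C_23 = −[(0.75)(-0.15) − (-0.30)(-0.30)] = 0.2025
  C_31 = (-0.30)(-0.15) − (0.00)(0.90) = 0.0450
  C_32 = −[(0.75)(-0.15) − (0.00)(-0.30)] = 0.1125
  C_33 = (0.75)(0.90) − (-0.30)(-0.30) = 0.5850
det(I−A) = Σ_j (I−A)_1j·C_1j = (0.75)(0.8775) + (-0.30)(0.3450) + (0.00)(0.3150) = 0.554625
adj(I−A) = Cᵀ =
  [ 0.8775   0.3000   0.0450]
  [ 0.3450   0.7500   0.1125]
  [ 0.3150   0.2025   0.5850]
(I − A)⁻¹ = adj(I−A) / det(I−A) ≈
  [   1.5822     0.5409     0.0811]
  [   0.6220     1.3523     0.2028]
  [   0.5680     0.3651     1.0548]
x = (I − A)⁻¹ d = adj(I−A)·d / det(I−A), with det(I−A) = 0.554625:
  x_P = (0.8775·280 + 0.3000·260 + 0.0450·80) / 0.554625 = 327.30 / 0.554625 ≈ 590.13
  x_A = (0.3450·280 + 0.7500·260 + 0.1125·80) / 0.554625 = 300.60 / 0.554625 ≈ 541.99
  x_F = (0.3150·280 + 0.2025·260 + 0.5850·80) / 0.554625 = 187.65 / 0.554625 ≈ 338.34

x_F = 338.34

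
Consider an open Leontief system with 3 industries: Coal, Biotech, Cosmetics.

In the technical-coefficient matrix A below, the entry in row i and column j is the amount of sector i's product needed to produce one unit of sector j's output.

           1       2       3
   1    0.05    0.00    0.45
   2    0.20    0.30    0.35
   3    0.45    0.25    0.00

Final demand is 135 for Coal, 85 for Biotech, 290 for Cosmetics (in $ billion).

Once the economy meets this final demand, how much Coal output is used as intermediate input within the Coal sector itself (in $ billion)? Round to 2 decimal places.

z_11 = 21.98

I − A =
  [   0.95     0.00    -0.45]
  [  -0.20     0.70    -0.35]
  [  -0.45    -0.25     1.00]
Cofactors of I−A, C_ij = (−1)^(i+j)·(minor ij) (rows/columns in the sector order above):
  C_11 = (0.70)(1.00) − (-0.35)(-0.25) = 0.6125
  C_12 = −[(-0.20)(1.00) − (-0.35)(-0.45)] = 0.3575
  C_13 = (-0.20)(-0.25) − (0.70)(-0.45) = 0.3650
  C_21 = −[(0.00)(1.00) − (-0.45)(-0.25)] = 0.1125
  C_22 = (0.95)(1.00) − (-0.45)(-0.45) = 0.7475
  C_23 = −[(0.95)(-0.25) − (0.00)(-0.45)] = 0.2375
  C_31 = (0.00)(-0.35) − (-0.45)(0.70) = 0.3150
  C_32 = −[(0.95)(-0.35) − (-0.45)(-0.20)] = 0.4225
  C_33 = (0.95)(0.70) − (0.00)(-0.20) = 0.6650
det(I−A) = Σ_j (I−A)_1j·C_1j = (0.95)(0.6125) + (0.00)(0.3575) + (-0.45)(0.3650) = 0.417625
adj(I−A) = Cᵀ =
  [ 0.6125   0.1125   0.3150]
  [ 0.3575   0.7475   0.4225]
  [ 0.3650   0.2375   0.6650]
(I − A)⁻¹ = adj(I−A) / det(I−A) ≈
  [   1.4666     0.2694     0.7543]
  [   0.8560     1.7899     1.0117]
  [   0.8740     0.5687     1.5923]
First solve x = (I − A)⁻¹ d = adj(I−A)·d / det(I−A); in particular x_1 = (0.6125·135 + 0.1125·85 + 0.3150·290) / 0.417625 = 183.60 / 0.417625 ≈ 439.6289.
Intermediate flow from 1 to 1: z_11 = a_11 · x_1 = 0.05 × 183.60 / 0.417625 = 9.18 / 0.417625 ≈ 21.98.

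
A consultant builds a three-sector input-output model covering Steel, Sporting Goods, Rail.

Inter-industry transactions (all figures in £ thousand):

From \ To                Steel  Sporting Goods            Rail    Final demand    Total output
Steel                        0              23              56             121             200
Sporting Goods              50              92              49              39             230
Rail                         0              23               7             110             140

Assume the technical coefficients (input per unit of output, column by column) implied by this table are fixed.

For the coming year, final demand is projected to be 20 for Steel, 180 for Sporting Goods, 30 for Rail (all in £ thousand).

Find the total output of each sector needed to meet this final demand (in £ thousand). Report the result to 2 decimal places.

Technical coefficients a_ij = z_ij / X_j:
  a_11 = 0/200 = 0.00, a_21 = 50/200 = 0.25, a_31 = 0/200 = 0.00
  a_12 = 23/230 = 0.10, a_22 = 92/230 = 0.40, a_32 = 23/230 = 0.10
  a_13 = 56/140 = 0.40, a_23 = 49/140 = 0.35, a_33 = 7/140 = 0.05
I − A =
  [   1.00    -0.10    -0.40]
  [  -0.25     0.60    -0.35]
  [   0.00    -0.10     0.95]
Cofactors of I−A, C_ij = (−1)^(i+j)·(minor ij) (rows/columns in the sector order above):
  C_11 = (0.60)(0.95) − (-0.35)(-0.10) = 0.5350
  C_12 = −[(-0.25)(0.95) − (-0.35)(0.00)] = 0.2375
  C_13 = (-0.25)(-0.10) − (0.60)(0.00) = 0.0250
  C_21 = −[(-0.10)(0.95) − (-0.40)(-0.10)] = 0.1350
  C_22 = (1.00)(0.95) − (-0.40)(0.00) = 0.9500
  C_23 = −[(1.00)(-0.10) − (-0.10)(0.00)] = 0.1000
  C_31 = (-0.10)(-0.35) − (-0.40)(0.60) = 0.2750
  C_32 = −[(1.00)(-0.35) − (-0.40)(-0.25)] = 0.4500
  C_33 = (1.00)(0.60) − (-0.10)(-0.25) = 0.5750
det(I−A) = Σ_j (I−A)_1j·C_1j = (1.00)(0.5350) + (-0.10)(0.2375) + (-0.40)(0.0250) = 0.50125
adj(I−A) = Cᵀ =
  [ 0.5350   0.1350   0.2750]
  [ 0.2375   0.9500   0.4500]
  [ 0.0250   0.1000   0.5750]
(I − A)⁻¹ = adj(I−A) / det(I−A) ≈
  [   1.0673     0.2693     0.5486]
  [   0.4738     1.8953     0.8978]
  [   0.0499     0.1995     1.1471]
x = (I − A)⁻¹ d = adj(I−A)·d / det(I−A), with det(I−A) = 0.50125:
  x_1 = (0.5350·20 + 0.1350·180 + 0.2750·30) / 0.50125 = 43.25 / 0.50125 ≈ 86.28
  x_2 = (0.2375·20 + 0.9500·180 + 0.4500·30) / 0.50125 = 189.25 / 0.50125 ≈ 377.56
  x_3 = (0.0250·20 + 0.1000·180 + 0.5750·30) / 0.50125 = 35.75 / 0.50125 ≈ 71.32

x_1 = 86.28, x_2 = 377.56, x_3 = 71.32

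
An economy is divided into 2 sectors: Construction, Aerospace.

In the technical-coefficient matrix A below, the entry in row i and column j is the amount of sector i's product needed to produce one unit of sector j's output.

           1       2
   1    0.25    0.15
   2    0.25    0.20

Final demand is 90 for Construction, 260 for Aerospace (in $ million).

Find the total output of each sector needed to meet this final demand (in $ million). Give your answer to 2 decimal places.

I − A =
  [   0.75    -0.15]
  [  -0.25     0.80]
det(I−A) = (0.75)(0.80) − (-0.15)(-0.25) = 0.5625
adj(I−A) = [[0.80, 0.15], [0.25, 0.75]]
(I − A)⁻¹ = adj(I−A) / det(I−A) ≈
  [   1.4222     0.2667]
  [   0.4444     1.3333]
x = (I − A)⁻¹ d = adj(I−A)·d / det(I−A), with det(I−A) = 0.5625:
  x_1 = (0.80·90 + 0.15·260) / 0.5625 = 111.00 / 0.5625 ≈ 197.33
  x_2 = (0.25·90 + 0.75·260) / 0.5625 = 217.50 / 0.5625 ≈ 386.67

x_1 = 197.33, x_2 = 386.67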